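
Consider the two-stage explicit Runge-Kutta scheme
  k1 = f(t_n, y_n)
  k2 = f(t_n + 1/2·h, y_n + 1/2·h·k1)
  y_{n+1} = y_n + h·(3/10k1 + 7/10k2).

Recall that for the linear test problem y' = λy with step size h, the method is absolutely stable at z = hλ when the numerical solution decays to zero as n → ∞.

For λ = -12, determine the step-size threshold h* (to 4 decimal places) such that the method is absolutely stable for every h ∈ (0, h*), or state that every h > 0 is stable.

On y'=λy, z=hλ:
  k1=λy_n ⇒ h·k1=z·y_n;  k2=λ(1+1/2z)y_n ⇒ h·k2=z(1+1/2z)y_n
  y_{n+1}/y_n = 1 + 3/10z + 7/10z(1+1/2z) = 1 + z + 7/20z²
  Hence R(z) = 1 + z + 7/20z².

Boundary: |R(x)|=1, x<0.
x=-1.39: |R|=0.2862
R=1: x+7/20x²=0 ⇒ x=−20/7=-2.8571; min R=1−1/(4·7/20)=0.2857>−1
Confirm numerically:
  x=-2.433: |R|=0.63882 <1
  x=-1.564: |R|=0.29213 <1
  x=-1.546: |R|=0.29054 <1
  x=-1.165: |R|=0.31003 <1
  x=-3.176: |R|=1.35444 >1
  x=-2.991: |R|=1.14013 >1
Interval (-2.8571, 0).

(-2.8571,0); λ=-12 ⇒ h* = (20/7)/12 = 0.2381.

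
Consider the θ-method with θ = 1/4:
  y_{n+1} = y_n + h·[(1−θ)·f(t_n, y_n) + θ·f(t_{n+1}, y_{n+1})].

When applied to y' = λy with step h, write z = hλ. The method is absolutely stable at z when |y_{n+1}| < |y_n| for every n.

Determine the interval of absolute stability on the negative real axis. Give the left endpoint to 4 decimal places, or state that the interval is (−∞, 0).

z∈(-4.0000,0).

On y'=λy, z=hλ:
  y_{n+1} = y_n + z·[3/4·y_n + 1/4·y_{n+1}] ⇒ (1 − 1/4z)y_{n+1} = (1 + 3/4z)y_n
  Hence R(z) = (1 + 3/4z)/(1 − 1/4z).

Need |R(x)|<1, x<0.
x=-0.39: |R|=0.6446
R=−1: 1+3/4x = −1+1/4x ⇒ -1/2x=2 ⇒ x=2/(-1/2)=-4.0000
Confirm numerically:
  x=-3.269: |R|=0.79887 <1
  x=-2.879: |R|=0.67408 <1
  x=-2.584: |R|=0.56987 <1
  x=-4.471: |R|=1.11120 >1
  x=-4.166: |R|=1.04066 >1
  x=-4.056: |R|=1.01390 >1
Interval (-4.0000, 0).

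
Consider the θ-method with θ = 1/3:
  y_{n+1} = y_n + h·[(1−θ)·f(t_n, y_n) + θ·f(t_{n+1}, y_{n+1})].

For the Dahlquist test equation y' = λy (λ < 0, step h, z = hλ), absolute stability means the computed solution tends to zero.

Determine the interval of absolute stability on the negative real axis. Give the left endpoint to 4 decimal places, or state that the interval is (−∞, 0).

Set f=λy, z=hλ:
  y_{n+1} = y_n + z·[2/3·y_n + 1/3·y_{n+1}] ⇒ (1 − 1/3z)y_{n+1} = (1 + 2/3z)y_n
  so R(z) = (1 + 2/3z)/(1 − 1/3z).

Solve |R(x)|<1 on ℝ⁻.
x=-0.78: |R|=0.3810
R=−1: 1+2/3x = −1+1/3x ⇒ -1/3x=2 ⇒ x=2/(-1/3)=-6.0000
Confirm numerically:
  x=-4.109: |R|=0.73400 <1
  x=-3.677: |R|=0.65209 <1
  x=-2.911: |R|=0.47741 <1
  x=-2.494: |R|=0.36185 <1
  x=-6.294: |R|=1.03163 >1
  x=-6.233: |R|=1.02524 >1
So |R|<1 on (-6.0000, 0).

(-6.0000, 0).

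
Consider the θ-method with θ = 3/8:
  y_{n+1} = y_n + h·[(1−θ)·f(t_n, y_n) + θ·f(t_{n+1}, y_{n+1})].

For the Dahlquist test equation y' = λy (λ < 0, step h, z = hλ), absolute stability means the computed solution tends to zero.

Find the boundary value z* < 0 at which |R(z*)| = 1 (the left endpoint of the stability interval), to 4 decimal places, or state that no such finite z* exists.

Test eqn y'=λy, z=hλ:
  y_{n+1} = y_n + z·[5/8·y_n + 3/8·y_{n+1}] ⇒ (1 − 3/8z)y_{n+1} = (1 + 5/8z)y_n
  R(z) = (1 + 5/8z)/(1 − 3/8z).

Need |R(x)|<1, x<0.
x=-1.44: |R|=0.0649
R=−1: 1+5/8x = −1+3/8x ⇒ -1/4x=2 ⇒ x=2/(-1/4)=-8.0000
Confirm numerically:
  x=-7.846: |R|=0.99023 <1
  x=-7.577: |R|=0.97247 <1
  x=-5.143: |R|=0.75611 <1
  x=-4.336: |R|=0.65118 <1
  x=-8.193: |R|=1.01185 >1
  x=-8.030: |R|=1.00187 >1
Interval (-8.0000, 0).

left endpoint -8.0000.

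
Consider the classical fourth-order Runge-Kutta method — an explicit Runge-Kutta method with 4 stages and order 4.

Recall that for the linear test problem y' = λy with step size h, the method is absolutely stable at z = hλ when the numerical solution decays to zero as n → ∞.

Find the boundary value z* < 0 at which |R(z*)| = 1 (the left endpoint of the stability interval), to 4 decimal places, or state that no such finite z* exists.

left endpoint -2.7853.

Test eqn y'=λy, z=hλ:
  order 4, 4-stage ⇒ R(z)=1+z+z^2/2+z^3/6+z^4/24
  (e.g. R(-1.53)=0.27185, |R|=0.27185)

Need |R(x)|<1, x<0.
x=-1.53: |R|=0.2718
|R(-2.67)|=0.8396 |R(-0.85)|=0.4306 |R(-0.77)|=0.4650
Bisect:
  x_lo=-3.6790 |R|=3.4226  x_hi=-0.0842 |R|=0.9193
  mid=-1.88161 |R|=0.30061 →hi
  mid=-2.78032 |R|=0.99252 →hi
  mid=-3.22967 |R|=1.90443 →lo
  mid=-3.00499 |R|=1.38502 →lo
  mid=-2.89265 |R|=1.17431 →lo
  mid=-2.83648 |R|=1.07996 →lo
  mid=-2.80840 |R|=1.03540 →lo
  mid=-2.79436 |R|=1.01375 →lo
  ...
  [-2.78536,-2.78514] ⇒ x*=-2.7853
Stable set (-2.7853, 0).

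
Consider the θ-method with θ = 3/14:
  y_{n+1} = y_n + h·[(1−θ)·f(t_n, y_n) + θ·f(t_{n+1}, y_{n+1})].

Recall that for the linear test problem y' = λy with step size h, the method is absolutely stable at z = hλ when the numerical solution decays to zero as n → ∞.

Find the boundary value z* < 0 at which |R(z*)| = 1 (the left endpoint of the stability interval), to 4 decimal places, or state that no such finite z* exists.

left endpoint -3.5000.

On y'=λy, z=hλ:
  y_{n+1} = y_n + z·[11/14·y_n + 3/14·y_{n+1}] ⇒ (1 − 3/14z)y_{n+1} = (1 + 11/14z)y_n
  so R(z) = (1 + 11/14z)/(1 − 3/14z).

Boundary: |R(x)|=1, x<0.
x=-0.71: |R|=0.3838
R=−1: 1+11/14x = −1+3/14x ⇒ -4/7x=2 ⇒ x=2/(-4/7)=-3.5000
Confirm numerically:
  x=-2.930: |R|=0.79991 <1
  x=-2.853: |R|=0.77056 <1
  x=-2.201: |R|=0.49561 <1
  x=-3.993: |R|=1.15181 >1
  x=-3.972: |R|=1.14570 >1
Interval (-3.5000, 0).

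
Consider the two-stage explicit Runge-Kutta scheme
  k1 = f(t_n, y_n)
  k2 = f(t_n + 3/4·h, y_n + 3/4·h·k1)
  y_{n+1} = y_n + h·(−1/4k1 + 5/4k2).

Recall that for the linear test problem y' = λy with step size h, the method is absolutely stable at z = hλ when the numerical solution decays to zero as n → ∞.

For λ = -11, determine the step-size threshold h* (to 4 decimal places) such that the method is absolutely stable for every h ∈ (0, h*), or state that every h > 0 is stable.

On y'=λy, z=hλ:
  k1=λy_n ⇒ h·k1=z·y_n;  k2=λ(1+3/4z)y_n ⇒ h·k2=z(1+3/4z)y_n
  y_{n+1}/y_n = 1 − 1/4z + 5/4z(1+3/4z) = 1 + z + 15/16z²
  R(z) = 1 + z + 15/16z².

Boundary: |R(x)|=1, x<0.
x=-1.36: |R|=1.3740
R=1: x+15/16x²=0 ⇒ x=−16/15=-1.0667; min R=1−1/(4·15/16)=0.7333>−1
Confirm numerically:
  x=-0.862: |R|=0.83460 <1
  x=-0.703: |R|=0.76032 <1
  x=-0.629: |R|=0.74191 <1
  x=-0.519: |R|=0.73353 <1
  x=-1.640: |R|=1.88150 >1
  x=-1.381: |R|=1.40696 >1
  x=-1.179: |R|=1.12416 >1
Stable set (-1.0667, 0).

(-1.0667,0); λ=-11 ⇒ h* = (16/15)/11 = 0.0970.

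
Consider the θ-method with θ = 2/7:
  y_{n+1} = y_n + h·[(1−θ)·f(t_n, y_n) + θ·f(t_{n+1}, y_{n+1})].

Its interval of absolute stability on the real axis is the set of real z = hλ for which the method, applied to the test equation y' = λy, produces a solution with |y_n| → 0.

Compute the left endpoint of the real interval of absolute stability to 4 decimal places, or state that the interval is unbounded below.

z* = -4.6667.

Test eqn y'=λy, z=hλ:
  y_{n+1} = y_n + z·[5/7·y_n + 2/7·y_{n+1}] ⇒ (1 − 2/7z)y_{n+1} = (1 + 5/7z)y_n
  Hence R(z) = (1 + 5/7z)/(1 − 2/7z).

Need |R(x)|<1, x<0.
x=-1.6: |R|=0.0980
R=−1: 1+5/7x = −1+2/7x ⇒ -3/7x=2 ⇒ x=2/(-3/7)=-4.6667
Confirm numerically:
  x=-2.973: |R|=0.60752 <1
  x=-2.606: |R|=0.49378 <1
  x=-2.030: |R|=0.28481 <1
  x=-5.246: |R|=1.09936 >1
  x=-5.110: |R|=1.07724 >1
  x=-4.912: |R|=1.04375 >1
So |R|<1 on (-4.6667, 0).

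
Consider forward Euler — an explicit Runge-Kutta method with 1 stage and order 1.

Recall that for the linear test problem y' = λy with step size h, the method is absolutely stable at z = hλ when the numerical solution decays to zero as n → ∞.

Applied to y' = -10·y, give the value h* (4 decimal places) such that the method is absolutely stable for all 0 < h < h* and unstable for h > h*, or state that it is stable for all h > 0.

Set f=λy, z=hλ:
  order 1, 1-stage ⇒ R(z)=1+z
  (e.g. R(-0.79)=0.21000, |R|=0.21000)

Find x<0 with |R(x)|<1.
x=-0.79: |R|=0.2100
|R(-1.92)|=0.9200 |R(-0.7)|=0.3000 |R(-0.67)|=0.3300
Bisect:
  x_lo=-2.6305 |R|=1.6305  x_hi=-0.1467 |R|=0.8533
  mid=-1.38858 |R|=0.38858 →hi
  mid=-2.00952 |R|=1.00952 →lo
  mid=-1.69905 |R|=0.69905 →hi
  mid=-1.85428 |R|=0.85428 →hi
  mid=-1.93190 |R|=0.93190 →hi
  mid=-1.97071 |R|=0.97071 →hi
  mid=-1.99011 |R|=0.99011 →hi
  mid=-1.99982 |R|=0.99982 →hi
  ...
  [-2.00012,-1.99997] ⇒ x*=-2.0000
Stable set (-2.0000, 0).

(-2.0000,0); λ=-10 ⇒ h* = 0.2000.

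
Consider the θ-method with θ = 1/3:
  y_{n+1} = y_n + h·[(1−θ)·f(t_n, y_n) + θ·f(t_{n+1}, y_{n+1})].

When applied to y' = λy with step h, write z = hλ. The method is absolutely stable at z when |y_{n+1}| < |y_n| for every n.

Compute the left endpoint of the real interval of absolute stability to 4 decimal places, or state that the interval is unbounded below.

left endpoint -6.0000.

On y'=λy, z=hλ:
  y_{n+1} = y_n + z·[2/3·y_n + 1/3·y_{n+1}] ⇒ (1 − 1/3z)y_{n+1} = (1 + 2/3z)y_n
  ⇒ R(z) = (1 + 2/3z)/(1 − 1/3z).

Solve |R(x)|<1 on ℝ⁻.
x=-0.46: |R|=0.6012
R=−1: 1+2/3x = −1+1/3x ⇒ -1/3x=2 ⇒ x=2/(-1/3)=-6.0000
Confirm numerically:
  x=-4.752: |R|=0.83901 <1
  x=-3.819: |R|=0.68016 <1
  x=-3.092: |R|=0.52265 <1
  x=-6.593: |R|=1.06182 >1
  x=-6.518: |R|=1.05442 >1
  x=-6.339: |R|=1.03630 >1
So |R|<1 on (-6.0000, 0).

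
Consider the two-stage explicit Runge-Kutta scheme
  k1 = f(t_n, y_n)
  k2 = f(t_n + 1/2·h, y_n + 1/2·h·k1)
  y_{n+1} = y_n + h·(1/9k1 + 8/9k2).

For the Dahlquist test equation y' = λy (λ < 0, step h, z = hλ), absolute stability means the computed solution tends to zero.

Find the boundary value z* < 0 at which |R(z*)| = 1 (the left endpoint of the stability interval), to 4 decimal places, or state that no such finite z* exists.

left endpoint -2.2500.

With y'=λy (z=hλ):
  k1=λy_n ⇒ h·k1=z·y_n;  k2=λ(1+1/2z)y_n ⇒ h·k2=z(1+1/2z)y_n
  y_{n+1}/y_n = 1 + 1/9z + 8/9z(1+1/2z) = 1 + z + 4/9z²
  ⇒ R(z) = 1 + z + 4/9z².

Solve |R(x)|<1 on ℝ⁻.
x=-1.08: |R|=0.4384
R=1: x+4/9x²=0 ⇒ x=−9/4=-2.2500; min R=1−1/(4·4/9)=0.4375>−1
Confirm numerically:
  x=-2.159: |R|=0.91268 <1
  x=-1.936: |R|=0.72982 <1
  x=-1.441: |R|=0.48188 <1
  x=-1.035: |R|=0.44110 <1
  x=-2.725: |R|=1.57528 >1
  x=-2.369: |R|=1.12529 >1
  x=-2.273: |R|=1.02324 >1
So |R|<1 on (-2.2500, 0).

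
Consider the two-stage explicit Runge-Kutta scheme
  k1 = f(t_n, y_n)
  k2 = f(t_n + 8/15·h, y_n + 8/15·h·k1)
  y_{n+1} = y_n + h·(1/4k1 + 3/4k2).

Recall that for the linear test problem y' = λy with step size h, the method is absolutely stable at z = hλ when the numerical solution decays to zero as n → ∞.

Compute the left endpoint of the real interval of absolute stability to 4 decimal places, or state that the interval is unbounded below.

left endpoint -2.5000.

Test eqn y'=λy, z=hλ:
  k1=λy_n ⇒ h·k1=z·y_n;  k2=λ(1+8/15z)y_n ⇒ h·k2=z(1+8/15z)y_n
  y_{n+1}/y_n = 1 + 1/4z + 3/4z(1+8/15z) = 1 + z + 2/5z²
  Hence R(z) = 1 + z + 2/5z².

Need |R(x)|<1, x<0.
x=-1.27: |R|=0.3752
R=1: x+2/5x²=0 ⇒ x=−5/2=-2.5000; min R=1−1/(4·2/5)=0.3750>−1
Confirm numerically:
  x=-2.188: |R|=0.72694 <1
  x=-1.844: |R|=0.51613 <1
  x=-1.496: |R|=0.39921 <1
  x=-2.975: |R|=1.56525 >1
  x=-2.861: |R|=1.41313 >1
Stable set (-2.5000, 0).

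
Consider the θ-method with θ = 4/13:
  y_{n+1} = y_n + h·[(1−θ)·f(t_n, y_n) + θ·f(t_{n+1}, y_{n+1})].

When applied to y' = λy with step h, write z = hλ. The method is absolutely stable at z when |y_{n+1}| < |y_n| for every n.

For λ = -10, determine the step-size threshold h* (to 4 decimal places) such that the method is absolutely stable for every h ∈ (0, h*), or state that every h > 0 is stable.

(-5.2000,0); λ=-10 ⇒ h* = (26/5)/10 = 0.5200.

With y'=λy (z=hλ):
  y_{n+1} = y_n + z·[9/13·y_n + 4/13·y_{n+1}] ⇒ (1 − 4/13z)y_{n+1} = (1 + 9/13z)y_n
  Hence R(z) = (1 + 9/13z)/(1 − 4/13z).

Boundary: |R(x)|=1, x<0.
x=-1.8: |R|=0.1584
R=−1: 1+9/13x = −1+4/13x ⇒ -5/13x=2 ⇒ x=2/(-5/13)=-5.2000
Confirm numerically:
  x=-5.041: |R|=0.97603 <1
  x=-3.964: |R|=0.78583 <1
  x=-3.350: |R|=0.64962 <1
  x=-3.323: |R|=0.64305 <1
  x=-5.657: |R|=1.06413 >1
  x=-5.637: |R|=1.06147 >1
Interval (-5.2000, 0).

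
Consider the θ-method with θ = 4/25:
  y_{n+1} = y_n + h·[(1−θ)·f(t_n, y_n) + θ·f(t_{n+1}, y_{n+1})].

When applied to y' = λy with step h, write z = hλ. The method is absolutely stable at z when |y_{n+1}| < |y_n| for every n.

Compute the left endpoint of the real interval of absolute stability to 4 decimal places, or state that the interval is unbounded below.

On y'=λy, z=hλ:
  y_{n+1} = y_n + z·[21/25·y_n + 4/25·y_{n+1}] ⇒ (1 − 4/25z)y_{n+1} = (1 + 21/25z)y_n
  so R(z) = (1 + 21/25z)/(1 − 4/25z).

Boundary: |R(x)|=1, x<0.
x=-1.4: |R|=0.1438
R=−1: 1+21/25x = −1+4/25x ⇒ -17/25x=2 ⇒ x=2/(-17/25)=-2.9412
Confirm numerically:
  x=-2.497: |R|=0.78418 <1
  x=-2.186: |R|=0.61955 <1
  x=-1.884: |R|=0.44763 <1
  x=-1.528: |R|=0.22782 <1
  x=-3.428: |R|=1.21378 >1
  x=-3.187: |R|=1.11071 >1
  x=-3.173: |R|=1.10456 >1
Stable set (-2.9412, 0).

z* = -2.9412.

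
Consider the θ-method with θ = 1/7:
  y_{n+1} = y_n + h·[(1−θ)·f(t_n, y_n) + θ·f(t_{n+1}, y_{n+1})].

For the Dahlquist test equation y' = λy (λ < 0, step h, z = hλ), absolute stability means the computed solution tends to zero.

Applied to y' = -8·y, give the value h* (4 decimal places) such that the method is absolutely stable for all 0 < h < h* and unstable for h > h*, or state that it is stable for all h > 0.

On y'=λy, z=hλ:
  y_{n+1} = y_n + z·[6/7·y_n + 1/7·y_{n+1}] ⇒ (1 − 1/7z)y_{n+1} = (1 + 6/7z)y_n
  so R(z) = (1 + 6/7z)/(1 − 1/7z).

Need |R(x)|<1, x<0.
x=-1.34: |R|=0.1247
R=−1: 1+6/7x = −1+1/7x ⇒ -5/7x=2 ⇒ x=2/(-5/7)=-2.8000
Confirm numerically:
  x=-2.431: |R|=0.80437 <1
  x=-2.068: |R|=0.59638 <1
  x=-1.325: |R|=0.11411 <1
  x=-3.150: |R|=1.17241 >1
  x=-3.064: |R|=1.13116 >1
  x=-2.904: |R|=1.05250 >1
So |R|<1 on (-2.8000, 0).

(-2.8000,0); λ=-8 ⇒ h* = (14/5)/8 = 0.3500.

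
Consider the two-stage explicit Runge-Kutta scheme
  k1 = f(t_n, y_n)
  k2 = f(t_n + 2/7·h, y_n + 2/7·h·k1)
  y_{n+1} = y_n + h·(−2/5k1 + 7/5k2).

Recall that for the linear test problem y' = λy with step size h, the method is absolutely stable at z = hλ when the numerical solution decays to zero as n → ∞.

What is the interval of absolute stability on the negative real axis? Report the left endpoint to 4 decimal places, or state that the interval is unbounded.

Set f=λy, z=hλ:
  k1=λy_n ⇒ h·k1=z·y_n;  k2=λ(1+2/7z)y_n ⇒ h·k2=z(1+2/7z)y_n
  y_{n+1}/y_n = 1 − 2/5z + 7/5z(1+2/7z) = 1 + z + 2/5z²
  so R(z) = 1 + z + 2/5z².

Need |R(x)|<1, x<0.
x=-1.53: |R|=0.4064
R=1: x+2/5x²=0 ⇒ x=−5/2=-2.5000; min R=1−1/(4·2/5)=0.3750>−1
Confirm numerically:
  x=-2.384: |R|=0.88938 <1
  x=-2.300: |R|=0.81600 <1
  x=-2.048: |R|=0.62972 <1
  x=-3.050: |R|=1.67100 >1
  x=-2.716: |R|=1.23466 >1
Stable set (-2.5000, 0).

(-2.5000, 0).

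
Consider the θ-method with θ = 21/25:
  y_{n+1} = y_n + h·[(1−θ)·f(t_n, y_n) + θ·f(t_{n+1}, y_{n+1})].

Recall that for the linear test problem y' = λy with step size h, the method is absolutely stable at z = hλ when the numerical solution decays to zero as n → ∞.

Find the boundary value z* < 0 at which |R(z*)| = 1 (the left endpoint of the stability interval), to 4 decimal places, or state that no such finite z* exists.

With y'=λy (z=hλ):
  y_{n+1} = y_n + z·[4/25·y_n + 21/25·y_{n+1}] ⇒ (1 − 21/25z)y_{n+1} = (1 + 4/25z)y_n
  R(z) = (1 + 4/25z)/(1 − 21/25z).

Need |R(x)|<1, x<0.
x=-1.68: |R|=0.3033
x=-2: |R|=0.2537
x=-10: |R|=0.0638
x=-100: |R|=0.1765
θ=21/25≥1/2 ⇒ |1+4/25x|<|1−21/25x| ∀x<0 ⇒ stable on all of ℝ⁻.

(−∞, 0) — no finite endpoint.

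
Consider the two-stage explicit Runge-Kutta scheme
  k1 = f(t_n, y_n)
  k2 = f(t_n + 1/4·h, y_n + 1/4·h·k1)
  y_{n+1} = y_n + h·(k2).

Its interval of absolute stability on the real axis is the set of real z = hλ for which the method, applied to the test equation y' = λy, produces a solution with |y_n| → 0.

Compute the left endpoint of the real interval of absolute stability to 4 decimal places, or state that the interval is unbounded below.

z* = -4.0000.

Set f=λy, z=hλ:
  k1=λy_n ⇒ h·k1=z·y_n;  k2=λ(1+1/4z)y_n ⇒ h·k2=z(1+1/4z)y_n
  y_{n+1}/y_n = 1 + z(1+1/4z) = 1 + z + 1/4z²
  R(z) = 1 + z + 1/4z².

Boundary: |R(x)|=1, x<0.
x=-1.64: |R|=0.0324
R=1: x+1/4x²=0 ⇒ x=−4=-4.0000; min R=1−1/(4·1/4)=0.0000>−1
Confirm numerically:
  x=-2.651: |R|=0.10595 <1
  x=-2.550: |R|=0.07562 <1
  x=-2.114: |R|=0.00325 <1
  x=-1.981: |R|=0.00009 <1
  x=-4.321: |R|=1.34676 >1
  x=-4.249: |R|=1.26450 >1
  x=-4.090: |R|=1.09202 >1
Interval (-4.0000, 0).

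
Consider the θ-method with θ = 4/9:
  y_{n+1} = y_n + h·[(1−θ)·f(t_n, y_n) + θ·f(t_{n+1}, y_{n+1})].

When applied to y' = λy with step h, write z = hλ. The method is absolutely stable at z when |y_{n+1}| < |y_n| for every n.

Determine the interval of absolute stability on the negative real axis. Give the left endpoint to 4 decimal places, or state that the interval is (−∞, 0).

Set f=λy, z=hλ:
  y_{n+1} = y_n + z·[5/9·y_n + 4/9·y_{n+1}] ⇒ (1 − 4/9z)y_{n+1} = (1 + 5/9z)y_n
  R(z) = (1 + 5/9z)/(1 − 4/9z).

Need |R(x)|<1, x<0.
x=-0.77: |R|=0.4263
R=−1: 1+5/9x = −1+4/9x ⇒ -1/9x=2 ⇒ x=2/(-1/9)=-18.0000
Confirm numerically:
  x=-17.482: |R|=0.99344 <1
  x=-12.377: |R|=0.90389 <1
  x=-11.819: |R|=0.89017 <1
  x=-7.517: |R|=0.73167 <1
  x=-18.526: |R|=1.00633 >1
  x=-18.080: |R|=1.00098 >1
Stable set (-18.0000, 0).

z∈(-18.0000,0).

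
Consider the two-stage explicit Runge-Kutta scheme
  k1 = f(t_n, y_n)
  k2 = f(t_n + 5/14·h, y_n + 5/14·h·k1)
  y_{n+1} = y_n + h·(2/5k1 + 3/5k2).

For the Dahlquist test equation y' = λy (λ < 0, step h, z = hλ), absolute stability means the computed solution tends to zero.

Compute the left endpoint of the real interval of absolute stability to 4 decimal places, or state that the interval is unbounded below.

Test eqn y'=λy, z=hλ:
  k1=λy_n ⇒ h·k1=z·y_n;  k2=λ(1+5/14z)y_n ⇒ h·k2=z(1+5/14z)y_n
  y_{n+1}/y_n = 1 + 2/5z + 3/5z(1+5/14z) = 1 + z + 3/14z²
  ⇒ R(z) = 1 + z + 3/14z².

Solve |R(x)|<1 on ℝ⁻.
x=-1.57: |R|=0.0418
R=1: x+3/14x²=0 ⇒ x=−14/3=-4.6667; min R=1−1/(4·3/14)=-0.1667>−1
Confirm numerically:
  x=-4.122: |R|=0.51890 <1
  x=-3.403: |R|=0.07852 <1
  x=-3.003: |R|=0.07057 <1
  x=-2.158: |R|=0.16008 <1
  x=-5.155: |R|=1.53943 >1
  x=-4.829: |R|=1.16798 >1
  x=-4.815: |R|=1.15305 >1
Interval (-4.6667, 0).

left endpoint -4.6667.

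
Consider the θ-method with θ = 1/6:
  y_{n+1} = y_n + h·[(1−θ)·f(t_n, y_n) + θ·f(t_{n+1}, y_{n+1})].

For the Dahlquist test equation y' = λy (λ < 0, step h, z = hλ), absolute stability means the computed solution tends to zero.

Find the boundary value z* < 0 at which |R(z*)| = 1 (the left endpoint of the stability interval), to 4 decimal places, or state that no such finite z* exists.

On y'=λy, z=hλ:
  y_{n+1} = y_n + z·[5/6·y_n + 1/6·y_{n+1}] ⇒ (1 − 1/6z)y_{n+1} = (1 + 5/6z)y_n
  R(z) = (1 + 5/6z)/(1 − 1/6z).

Boundary: |R(x)|=1, x<0.
x=-0.51: |R|=0.5300
R=−1: 1+5/6x = −1+1/6x ⇒ -2/3x=2 ⇒ x=2/(-2/3)=-3.0000
Confirm numerically:
  x=-2.854: |R|=0.93404 <1
  x=-2.660: |R|=0.84296 <1
  x=-2.032: |R|=0.51793 <1
  x=-3.584: |R|=1.24374 >1
  x=-3.518: |R|=1.21769 >1
  x=-3.473: |R|=1.19973 >1
Interval (-3.0000, 0).

z* = -3.0000.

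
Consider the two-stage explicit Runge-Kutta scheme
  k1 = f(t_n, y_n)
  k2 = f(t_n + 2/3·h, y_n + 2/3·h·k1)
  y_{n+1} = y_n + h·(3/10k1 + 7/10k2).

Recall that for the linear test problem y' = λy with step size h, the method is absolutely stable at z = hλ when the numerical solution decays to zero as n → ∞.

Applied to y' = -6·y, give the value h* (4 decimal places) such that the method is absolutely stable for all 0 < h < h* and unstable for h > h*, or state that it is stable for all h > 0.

With y'=λy (z=hλ):
  k1=λy_n ⇒ h·k1=z·y_n;  k2=λ(1+2/3z)y_n ⇒ h·k2=z(1+2/3z)y_n
  y_{n+1}/y_n = 1 + 3/10z + 7/10z(1+2/3z) = 1 + z + 7/15z²
  Hence R(z) = 1 + z + 7/15z².

Boundary: |R(x)|=1, x<0.
x=-1.55: |R|=0.5712
R=1: x+7/15x²=0 ⇒ x=−15/7=-2.1429; min R=1−1/(4·7/15)=0.4643>−1
Confirm numerically:
  x=-1.530: |R|=0.56242 <1
  x=-0.901: |R|=0.47784 <1
  x=-0.886: |R|=0.48033 <1
  x=-0.868: |R|=0.48360 <1
  x=-2.633: |R|=1.60225 >1
  x=-2.290: |R|=1.15725 >1
Interval (-2.1429, 0).

(-2.1429,0); λ=-6 ⇒ h* = (15/7)/6 = 0.3571.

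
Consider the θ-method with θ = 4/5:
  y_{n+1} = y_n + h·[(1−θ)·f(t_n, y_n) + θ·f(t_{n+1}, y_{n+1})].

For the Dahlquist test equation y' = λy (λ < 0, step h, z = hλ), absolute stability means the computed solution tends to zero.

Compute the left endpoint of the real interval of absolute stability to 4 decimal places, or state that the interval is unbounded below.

Set f=λy, z=hλ:
  y_{n+1} = y_n + z·[1/5·y_n + 4/5·y_{n+1}] ⇒ (1 − 4/5z)y_{n+1} = (1 + 1/5z)y_n
  R(z) = (1 + 1/5z)/(1 − 4/5z).

Need |R(x)|<1, x<0.
x=-1.27: |R|=0.3700
x=-2: |R|=0.2308
x=-10: |R|=0.1111
x=-100: |R|=0.2346
θ=4/5≥1/2 ⇒ |1+1/5x|<|1−4/5x| ∀x<0 ⇒ unbounded interval.

unbounded; (−∞, 0).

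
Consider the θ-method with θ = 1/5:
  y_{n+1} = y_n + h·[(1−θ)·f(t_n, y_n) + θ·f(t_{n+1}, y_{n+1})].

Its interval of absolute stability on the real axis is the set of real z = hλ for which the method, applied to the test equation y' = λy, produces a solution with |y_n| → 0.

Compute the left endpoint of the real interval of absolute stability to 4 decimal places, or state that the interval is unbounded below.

left endpoint -3.3333.

Test eqn y'=λy, z=hλ:
  y_{n+1} = y_n + z·[4/5·y_n + 1/5·y_{n+1}] ⇒ (1 − 1/5z)y_{n+1} = (1 + 4/5z)y_n
  so R(z) = (1 + 4/5z)/(1 − 1/5z).

Solve |R(x)|<1 on ℝ⁻.
x=-0.95: |R|=0.2017
R=−1: 1+4/5x = −1+1/5x ⇒ -3/5x=2 ⇒ x=2/(-3/5)=-3.3333
Confirm numerically:
  x=-2.556: |R|=0.69137 <1
  x=-1.637: |R|=0.23324 <1
  x=-1.628: |R|=0.22812 <1
  x=-1.371: |R|=0.07597 <1
  x=-3.759: |R|=1.14579 >1
  x=-3.565: |R|=1.08114 >1
  x=-3.526: |R|=1.06779 >1
Stable set (-3.3333, 0).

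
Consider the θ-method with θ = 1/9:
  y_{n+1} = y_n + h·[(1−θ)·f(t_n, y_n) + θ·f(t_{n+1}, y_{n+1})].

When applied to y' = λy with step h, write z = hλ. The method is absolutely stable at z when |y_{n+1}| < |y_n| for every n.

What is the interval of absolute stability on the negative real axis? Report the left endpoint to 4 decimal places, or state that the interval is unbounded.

Test eqn y'=λy, z=hλ:
  y_{n+1} = y_n + z·[8/9·y_n + 1/9·y_{n+1}] ⇒ (1 − 1/9z)y_{n+1} = (1 + 8/9z)y_n
  Hence R(z) = (1 + 8/9z)/(1 − 1/9z).

Find x<0 with |R(x)|<1.
x=-0.82: |R|=0.2485
R=−1: 1+8/9x = −1+1/9x ⇒ -7/9x=2 ⇒ x=2/(-7/9)=-2.5714
Confirm numerically:
  x=-1.962: |R|=0.61084 <1
  x=-1.858: |R|=0.54006 <1
  x=-1.269: |R|=0.11218 <1
  x=-3.127: |R|=1.32069 >1
  x=-2.796: |R|=1.13327 >1
Interval (-2.5714, 0).

(-2.5714, 0).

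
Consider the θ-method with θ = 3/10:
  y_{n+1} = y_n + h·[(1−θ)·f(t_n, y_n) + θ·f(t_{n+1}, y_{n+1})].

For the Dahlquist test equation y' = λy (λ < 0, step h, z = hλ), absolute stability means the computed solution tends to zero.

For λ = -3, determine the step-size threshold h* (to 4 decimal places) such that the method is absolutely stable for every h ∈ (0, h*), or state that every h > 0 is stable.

(-5.0000,0); λ=-3 ⇒ h* = (5)/3 = 1.6667.

On y'=λy, z=hλ:
  y_{n+1} = y_n + z·[7/10·y_n + 3/10·y_{n+1}] ⇒ (1 − 3/10z)y_{n+1} = (1 + 7/10z)y_n
  ⇒ R(z) = (1 + 7/10z)/(1 − 3/10z).

Boundary: |R(x)|=1, x<0.
x=-1.47: |R|=0.0201
R=−1: 1+7/10x = −1+3/10x ⇒ -2/5x=2 ⇒ x=2/(-2/5)=-5.0000
Confirm numerically:
  x=-4.731: |R|=0.95552 <1
  x=-3.149: |R|=0.61927 <1
  x=-2.429: |R|=0.40510 <1
  x=-5.476: |R|=1.07204 >1
  x=-5.398: |R|=1.06078 >1
So |R|<1 on (-5.0000, 0).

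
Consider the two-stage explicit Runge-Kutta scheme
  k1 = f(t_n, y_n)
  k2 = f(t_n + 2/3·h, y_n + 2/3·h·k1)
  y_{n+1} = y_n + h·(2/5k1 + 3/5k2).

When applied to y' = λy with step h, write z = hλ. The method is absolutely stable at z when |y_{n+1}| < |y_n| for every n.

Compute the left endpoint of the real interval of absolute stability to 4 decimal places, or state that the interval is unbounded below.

On y'=λy, z=hλ:
  k1=λy_n ⇒ h·k1=z·y_n;  k2=λ(1+2/3z)y_n ⇒ h·k2=z(1+2/3z)y_n
  y_{n+1}/y_n = 1 + 2/5z + 3/5z(1+2/3z) = 1 + z + 2/5z²
  ⇒ R(z) = 1 + z + 2/5z².

Boundary: |R(x)|=1, x<0.
x=-1.66: |R|=0.4422
R=1: x+2/5x²=0 ⇒ x=−5/2=-2.5000; min R=1−1/(4·2/5)=0.3750>−1
Confirm numerically:
  x=-2.225: |R|=0.75525 <1
  x=-2.069: |R|=0.64330 <1
  x=-1.288: |R|=0.37558 <1
  x=-3.004: |R|=1.60561 >1
  x=-2.618: |R|=1.12357 >1
  x=-2.524: |R|=1.02423 >1
Interval (-2.5000, 0).

left endpoint -2.5000.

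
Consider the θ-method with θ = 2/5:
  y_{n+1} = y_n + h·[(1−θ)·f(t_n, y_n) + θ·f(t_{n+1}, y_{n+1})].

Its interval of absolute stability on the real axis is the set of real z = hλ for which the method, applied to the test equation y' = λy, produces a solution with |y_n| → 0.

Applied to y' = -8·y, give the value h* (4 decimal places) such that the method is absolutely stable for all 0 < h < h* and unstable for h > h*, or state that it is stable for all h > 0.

(-10.0000,0); λ=-8 ⇒ h* = (10)/8 = 1.2500.

Set f=λy, z=hλ:
  y_{n+1} = y_n + z·[3/5·y_n + 2/5·y_{n+1}] ⇒ (1 − 2/5z)y_{n+1} = (1 + 3/5z)y_n
  R(z) = (1 + 3/5z)/(1 − 2/5z).

Need |R(x)|<1, x<0.
x=-0.41: |R|=0.6478
R=−1: 1+3/5x = −1+2/5x ⇒ -1/5x=2 ⇒ x=2/(-1/5)=-10.0000
Confirm numerically:
  x=-8.992: |R|=0.95614 <1
  x=-7.547: |R|=0.87792 <1
  x=-6.354: |R|=0.79410 <1
  x=-5.391: |R|=0.70796 <1
  x=-10.355: |R|=1.01381 >1
  x=-10.211: |R|=1.00830 >1
  x=-10.157: |R|=1.00620 >1
Interval (-10.0000, 0).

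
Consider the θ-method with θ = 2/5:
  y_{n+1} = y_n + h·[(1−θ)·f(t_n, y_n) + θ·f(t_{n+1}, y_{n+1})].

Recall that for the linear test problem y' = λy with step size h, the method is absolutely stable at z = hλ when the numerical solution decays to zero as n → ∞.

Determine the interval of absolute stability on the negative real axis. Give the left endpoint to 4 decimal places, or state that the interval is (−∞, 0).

z∈(-10.0000,0).

Set f=λy, z=hλ:
  y_{n+1} = y_n + z·[3/5·y_n + 2/5·y_{n+1}] ⇒ (1 − 2/5z)y_{n+1} = (1 + 3/5z)y_n
  R(z) = (1 + 3/5z)/(1 − 2/5z).

Solve |R(x)|<1 on ℝ⁻.
x=-0.87: |R|=0.3546
R=−1: 1+3/5x = −1+2/5x ⇒ -1/5x=2 ⇒ x=2/(-1/5)=-10.0000
Confirm numerically:
  x=-8.029: |R|=0.90640 <1
  x=-7.209: |R|=0.85627 <1
  x=-4.924: |R|=0.65814 <1
  x=-10.402: |R|=1.01558 >1
  x=-10.309: |R|=1.01206 >1
So |R|<1 on (-10.0000, 0).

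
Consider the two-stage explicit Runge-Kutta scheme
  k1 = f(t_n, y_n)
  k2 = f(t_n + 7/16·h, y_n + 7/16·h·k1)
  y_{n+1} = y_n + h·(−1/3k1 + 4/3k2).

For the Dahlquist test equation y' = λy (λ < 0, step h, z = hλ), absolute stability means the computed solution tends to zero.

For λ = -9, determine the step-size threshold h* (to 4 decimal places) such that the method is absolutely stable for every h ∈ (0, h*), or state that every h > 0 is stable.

Set f=λy, z=hλ:
  k1=λy_n ⇒ h·k1=z·y_n;  k2=λ(1+7/16z)y_n ⇒ h·k2=z(1+7/16z)y_n
  y_{n+1}/y_n = 1 − 1/3z + 4/3z(1+7/16z) = 1 + z + 7/12z²
  Hence R(z) = 1 + z + 7/12z².

Boundary: |R(x)|=1, x<0.
x=-1.04: |R|=0.5909
R=1: x+7/12x²=0 ⇒ x=−12/7=-1.7143; min R=1−1/(4·7/12)=0.5714>−1
Confirm numerically:
  x=-1.665: |R|=0.95213 <1
  x=-1.363: |R|=0.72070 <1
  x=-1.237: |R|=0.65560 <1
  x=-1.190: |R|=0.63606 <1
  x=-1.844: |R|=1.13953 >1
  x=-1.808: |R|=1.09884 >1
Interval (-1.7143, 0).

(-1.7143,0); λ=-9 ⇒ h* = (12/7)/9 = 0.1905.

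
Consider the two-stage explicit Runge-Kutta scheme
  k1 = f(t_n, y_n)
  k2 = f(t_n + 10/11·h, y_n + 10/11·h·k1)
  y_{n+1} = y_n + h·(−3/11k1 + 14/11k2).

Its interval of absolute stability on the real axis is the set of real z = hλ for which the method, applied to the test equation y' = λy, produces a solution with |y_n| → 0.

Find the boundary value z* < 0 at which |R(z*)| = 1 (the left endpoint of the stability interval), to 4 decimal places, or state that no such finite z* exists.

left endpoint -0.8643.

Set f=λy, z=hλ:
  k1=λy_n ⇒ h·k1=z·y_n;  k2=λ(1+10/11z)y_n ⇒ h·k2=z(1+10/11z)y_n
  y_{n+1}/y_n = 1 − 3/11z + 14/11z(1+10/11z) = 1 + z + 140/121z²
  ⇒ R(z) = 1 + z + 140/121z².

Find x<0 with |R(x)|<1.
x=-1.44: |R|=1.9592
R=1: x+140/121x²=0 ⇒ x=−121/140=-0.8643; min R=1−1/(4·140/121)=0.7839>−1
Confirm numerically:
  x=-0.799: |R|=0.93965 <1
  x=-0.638: |R|=0.83296 <1
  x=-0.471: |R|=0.78568 <1
  x=-1.422: |R|=1.91760 >1
  x=-1.095: |R|=1.29230 >1
  x=-1.002: |R|=1.15966 >1
So |R|<1 on (-0.8643, 0).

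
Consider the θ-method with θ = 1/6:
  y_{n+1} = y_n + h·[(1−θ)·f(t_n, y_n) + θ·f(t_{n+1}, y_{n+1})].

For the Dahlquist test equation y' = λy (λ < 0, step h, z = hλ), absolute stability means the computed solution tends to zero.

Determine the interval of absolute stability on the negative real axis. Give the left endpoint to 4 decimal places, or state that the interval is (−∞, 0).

z∈(-3.0000,0).

Test eqn y'=λy, z=hλ:
  y_{n+1} = y_n + z·[5/6·y_n + 1/6·y_{n+1}] ⇒ (1 − 1/6z)y_{n+1} = (1 + 5/6z)y_n
  so R(z) = (1 + 5/6z)/(1 − 1/6z).

Need |R(x)|<1, x<0.
x=-0.42: |R|=0.6075
R=−1: 1+5/6x = −1+1/6x ⇒ -2/3x=2 ⇒ x=2/(-2/3)=-3.0000
Confirm numerically:
  x=-2.546: |R|=0.78750 <1
  x=-2.419: |R|=0.72396 <1
  x=-2.307: |R|=0.66631 <1
  x=-3.358: |R|=1.15302 >1
  x=-3.303: |R|=1.13028 >1
  x=-3.081: |R|=1.03568 >1
Stable set (-3.0000, 0).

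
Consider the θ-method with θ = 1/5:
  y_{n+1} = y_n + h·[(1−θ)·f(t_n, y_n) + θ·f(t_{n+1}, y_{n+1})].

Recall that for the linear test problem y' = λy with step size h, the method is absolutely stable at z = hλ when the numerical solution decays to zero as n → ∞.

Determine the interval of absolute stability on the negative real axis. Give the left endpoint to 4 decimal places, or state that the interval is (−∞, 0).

z∈(-3.3333,0).

Test eqn y'=λy, z=hλ:
  y_{n+1} = y_n + z·[4/5·y_n + 1/5·y_{n+1}] ⇒ (1 − 1/5z)y_{n+1} = (1 + 4/5z)y_n
  ⇒ R(z) = (1 + 4/5z)/(1 − 1/5z).

Solve |R(x)|<1 on ℝ⁻.
x=-0.79: |R|=0.3178
R=−1: 1+4/5x = −1+1/5x ⇒ -3/5x=2 ⇒ x=2/(-3/5)=-3.3333
Confirm numerically:
  x=-3.275: |R|=0.97885 <1
  x=-3.121: |R|=0.92156 <1
  x=-2.663: |R|=0.73757 <1
  x=-2.115: |R|=0.48630 <1
  x=-3.840: |R|=1.17195 >1
  x=-3.747: |R|=1.14188 >1
  x=-3.641: |R|=1.10682 >1
Stable set (-3.3333, 0).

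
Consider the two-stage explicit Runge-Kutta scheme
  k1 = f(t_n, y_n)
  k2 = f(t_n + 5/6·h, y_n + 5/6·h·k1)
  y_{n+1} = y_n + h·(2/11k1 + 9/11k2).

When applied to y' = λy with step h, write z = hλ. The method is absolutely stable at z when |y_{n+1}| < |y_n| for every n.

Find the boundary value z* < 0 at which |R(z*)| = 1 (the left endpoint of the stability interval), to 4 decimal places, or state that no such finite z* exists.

On y'=λy, z=hλ:
  k1=λy_n ⇒ h·k1=z·y_n;  k2=λ(1+5/6z)y_n ⇒ h·k2=z(1+5/6z)y_n
  y_{n+1}/y_n = 1 + 2/11z + 9/11z(1+5/6z) = 1 + z + 15/22z²
  so R(z) = 1 + z + 15/22z².

Solve |R(x)|<1 on ℝ⁻.
x=-0.36: |R|=0.7284
R=1: x+15/22x²=0 ⇒ x=−22/15=-1.4667; min R=1−1/(4·15/22)=0.6333>−1
Confirm numerically:
  x=-0.892: |R|=0.65050 <1
  x=-0.782: |R|=0.63495 <1
  x=-0.769: |R|=0.63420 <1
  x=-1.765: |R|=1.35902 >1
  x=-1.742: |R|=1.32702 >1
  x=-1.643: |R|=1.19753 >1
So |R|<1 on (-1.4667, 0).

left endpoint -1.4667.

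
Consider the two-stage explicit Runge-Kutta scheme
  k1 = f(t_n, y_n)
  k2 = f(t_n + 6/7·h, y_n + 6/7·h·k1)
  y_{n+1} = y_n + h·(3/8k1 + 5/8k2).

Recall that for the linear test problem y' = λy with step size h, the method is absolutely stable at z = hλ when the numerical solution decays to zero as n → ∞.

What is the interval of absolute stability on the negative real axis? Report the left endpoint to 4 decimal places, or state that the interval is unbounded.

Set f=λy, z=hλ:
  k1=λy_n ⇒ h·k1=z·y_n;  k2=λ(1+6/7z)y_n ⇒ h·k2=z(1+6/7z)y_n
  y_{n+1}/y_n = 1 + 3/8z + 5/8z(1+6/7z) = 1 + z + 15/28z²
  R(z) = 1 + z + 15/28z².

Solve |R(x)|<1 on ℝ⁻.
x=-0.86: |R|=0.5362
R=1: x+15/28x²=0 ⇒ x=−28/15=-1.8667; min R=1−1/(4·15/28)=0.5333>−1
Confirm numerically:
  x=-1.741: |R|=0.88279 <1
  x=-1.386: |R|=0.64310 <1
  x=-0.748: |R|=0.55173 <1
  x=-2.366: |R|=1.63291 >1
  x=-2.259: |R|=1.47479 >1
Interval (-1.8667, 0).

(-1.8667, 0).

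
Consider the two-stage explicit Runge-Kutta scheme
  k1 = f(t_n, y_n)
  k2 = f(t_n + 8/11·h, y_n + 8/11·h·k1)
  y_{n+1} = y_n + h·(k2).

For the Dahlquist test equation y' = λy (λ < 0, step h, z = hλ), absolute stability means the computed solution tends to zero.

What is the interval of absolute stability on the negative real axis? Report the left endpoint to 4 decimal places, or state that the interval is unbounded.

Test eqn y'=λy, z=hλ:
  k1=λy_n ⇒ h·k1=z·y_n;  k2=λ(1+8/11z)y_n ⇒ h·k2=z(1+8/11z)y_n
  y_{n+1}/y_n = 1 + z(1+8/11z) = 1 + z + 8/11z²
  ⇒ R(z) = 1 + z + 8/11z².

Need |R(x)|<1, x<0.
x=-1.72: |R|=1.4316
R=1: x+8/11x²=0 ⇒ x=−11/8=-1.3750; min R=1−1/(4·8/11)=0.6562>−1
Confirm numerically:
  x=-0.745: |R|=0.65865 <1
  x=-0.691: |R|=0.65626 <1
  x=-0.607: |R|=0.66096 <1
  x=-1.771: |R|=1.51005 >1
  x=-1.690: |R|=1.38716 >1
  x=-1.632: |R|=1.30504 >1
So |R|<1 on (-1.3750, 0).

(-1.3750, 0).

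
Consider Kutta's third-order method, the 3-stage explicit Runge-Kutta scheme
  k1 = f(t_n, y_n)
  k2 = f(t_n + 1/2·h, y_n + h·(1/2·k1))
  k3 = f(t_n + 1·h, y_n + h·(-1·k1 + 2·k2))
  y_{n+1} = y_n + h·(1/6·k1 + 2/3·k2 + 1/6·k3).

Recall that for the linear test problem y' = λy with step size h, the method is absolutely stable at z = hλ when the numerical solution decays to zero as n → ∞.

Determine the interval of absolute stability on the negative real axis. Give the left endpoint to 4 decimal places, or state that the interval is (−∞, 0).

(-2.5127, 0).

Test eqn y'=λy, z=hλ:
  order 3, 3-stage ⇒ R(z)=1+z+z^2/2+z^3/6
  (e.g. R(-1.11)=0.27811, |R|=0.27811)

Solve |R(x)|<1 on ℝ⁻.
x=-1.11: |R|=0.2781
|R(-1.83)|=0.1770 |R(-1.55)|=0.0306 |R(-1.21)|=0.2268
Bisect:
  x_lo=-2.9688 |R|=1.9229  x_hi=-0.2724 |R|=0.7613
  mid=-1.62059 |R|=0.01680 →hi
  mid=-2.29467 |R|=0.67569 →hi
  mid=-2.63171 |R|=1.20659 →lo
  mid=-2.46319 |R|=0.92036 →hi
  mid=-2.54745 |R|=1.05798 →lo
  mid=-2.50532 |R|=0.98784 →hi
  mid=-2.52639 |R|=1.02257 →lo
  mid=-2.51585 |R|=1.00512 →lo
  mid=-2.51059 |R|=0.99646 →hi
  ...
  [-2.51289,-2.51273] ⇒ x*=-2.5127
Interval (-2.5127, 0).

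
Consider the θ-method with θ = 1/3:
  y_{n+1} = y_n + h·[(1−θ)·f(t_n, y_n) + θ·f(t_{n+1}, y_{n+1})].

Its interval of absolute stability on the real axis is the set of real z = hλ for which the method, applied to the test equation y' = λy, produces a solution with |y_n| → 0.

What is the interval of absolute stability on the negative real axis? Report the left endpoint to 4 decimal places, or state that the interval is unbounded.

On y'=λy, z=hλ:
  y_{n+1} = y_n + z·[2/3·y_n + 1/3·y_{n+1}] ⇒ (1 − 1/3z)y_{n+1} = (1 + 2/3z)y_n
  Hence R(z) = (1 + 2/3z)/(1 − 1/3z).

Boundary: |R(x)|=1, x<0.
x=-1.2: |R|=0.1429
R=−1: 1+2/3x = −1+1/3x ⇒ -1/3x=2 ⇒ x=2/(-1/3)=-6.0000
Confirm numerically:
  x=-5.505: |R|=0.94180 <1
  x=-5.102: |R|=0.88916 <1
  x=-4.336: |R|=0.77317 <1
  x=-6.400: |R|=1.04255 >1
  x=-6.340: |R|=1.03640 >1
Stable set (-6.0000, 0).

z∈(-6.0000,0).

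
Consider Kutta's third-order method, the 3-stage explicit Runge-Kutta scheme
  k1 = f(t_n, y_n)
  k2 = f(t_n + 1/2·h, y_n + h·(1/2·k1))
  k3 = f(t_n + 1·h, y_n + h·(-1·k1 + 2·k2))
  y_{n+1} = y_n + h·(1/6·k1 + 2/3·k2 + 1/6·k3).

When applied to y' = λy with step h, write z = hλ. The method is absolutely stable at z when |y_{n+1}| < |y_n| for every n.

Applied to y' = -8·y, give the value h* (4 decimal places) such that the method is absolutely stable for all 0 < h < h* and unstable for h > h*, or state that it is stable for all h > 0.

Set f=λy, z=hλ:
  order 3, 3-stage ⇒ R(z)=1+z+z^2/2+z^3/6
  (e.g. R(-1.71)=-0.08132, |R|=0.08132)

Find x<0 with |R(x)|<1.
x=-1.71: |R|=0.0813
|R(-2.09)|=0.4275 |R(-1.82)|=0.1686 |R(-1.16)|=0.2527
Bisect:
  x_lo=-3.0825 |R|=2.2130  x_hi=-0.1275 |R|=0.8803
  mid=-1.60497 |R|=0.00605 →hi
  mid=-2.34371 |R|=0.74288 →hi
  mid=-2.71308 |R|=1.36109 →lo
  mid=-2.52840 |R|=1.02592 →lo
  mid=-2.43605 |R|=0.87828 →hi
  mid=-2.48223 |R|=0.95052 →hi
  mid=-2.50531 |R|=0.98782 →hi
  mid=-2.51685 |R|=1.00677 →lo
  mid=-2.51108 |R|=0.99727 →hi
  mid=-2.51397 |R|=1.00201 →lo
  ...
  [-2.51289,-2.51271] ⇒ x*=-2.5127
Stable set (-2.5127, 0).

(-2.5127,0); λ=-8 ⇒ h* = 0.3141.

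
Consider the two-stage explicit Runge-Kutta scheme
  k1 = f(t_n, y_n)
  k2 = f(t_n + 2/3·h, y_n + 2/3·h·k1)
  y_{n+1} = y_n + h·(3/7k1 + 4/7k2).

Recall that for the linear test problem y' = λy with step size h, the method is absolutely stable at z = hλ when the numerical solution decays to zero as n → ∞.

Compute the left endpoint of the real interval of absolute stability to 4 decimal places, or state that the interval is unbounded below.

left endpoint -2.6250.

Test eqn y'=λy, z=hλ:
  k1=λy_n ⇒ h·k1=z·y_n;  k2=λ(1+2/3z)y_n ⇒ h·k2=z(1+2/3z)y_n
  y_{n+1}/y_n = 1 + 3/7z + 4/7z(1+2/3z) = 1 + z + 8/21z²
  Hence R(z) = 1 + z + 8/21z².

Boundary: |R(x)|=1, x<0.
x=-0.33: |R|=0.7115
R=1: x+8/21x²=0 ⇒ x=−21/8=-2.6250; min R=1−1/(4·8/21)=0.3438>−1
Confirm numerically:
  x=-2.460: |R|=0.84537 <1
  x=-2.109: |R|=0.58543 <1
  x=-1.983: |R|=0.51501 <1
  x=-1.178: |R|=0.35064 <1
  x=-2.813: |R|=1.20146 >1
  x=-2.756: |R|=1.13754 >1
Interval (-2.6250, 0).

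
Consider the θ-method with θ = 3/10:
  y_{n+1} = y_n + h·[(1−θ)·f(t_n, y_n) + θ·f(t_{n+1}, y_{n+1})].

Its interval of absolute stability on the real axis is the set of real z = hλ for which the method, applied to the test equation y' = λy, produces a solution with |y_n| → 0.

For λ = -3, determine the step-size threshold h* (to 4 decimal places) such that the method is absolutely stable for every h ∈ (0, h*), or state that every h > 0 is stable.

On y'=λy, z=hλ:
  y_{n+1} = y_n + z·[7/10·y_n + 3/10·y_{n+1}] ⇒ (1 − 3/10z)y_{n+1} = (1 + 7/10z)y_n
  R(z) = (1 + 7/10z)/(1 − 3/10z).

Solve |R(x)|<1 on ℝ⁻.
x=-0.36: |R|=0.6751
R=−1: 1+7/10x = −1+3/10x ⇒ -2/5x=2 ⇒ x=2/(-2/5)=-5.0000
Confirm numerically:
  x=-4.136: |R|=0.84577 <1
  x=-2.628: |R|=0.46947 <1
  x=-2.593: |R|=0.45846 <1
  x=-2.111: |R|=0.29248 <1
  x=-5.578: |R|=1.08648 >1
  x=-5.446: |R|=1.06773 >1
  x=-5.269: |R|=1.04169 >1
Stable set (-5.0000, 0).

(-5.0000,0); λ=-3 ⇒ h* = (5)/3 = 1.6667.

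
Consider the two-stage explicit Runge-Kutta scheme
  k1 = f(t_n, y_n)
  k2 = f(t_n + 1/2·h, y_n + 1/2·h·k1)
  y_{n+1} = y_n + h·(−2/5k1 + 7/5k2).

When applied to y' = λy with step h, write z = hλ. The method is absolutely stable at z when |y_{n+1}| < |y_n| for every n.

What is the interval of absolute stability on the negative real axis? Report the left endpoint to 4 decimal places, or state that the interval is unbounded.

Set f=λy, z=hλ:
  k1=λy_n ⇒ h·k1=z·y_n;  k2=λ(1+1/2z)y_n ⇒ h·k2=z(1+1/2z)y_n
  y_{n+1}/y_n = 1 − 2/5z + 7/5z(1+1/2z) = 1 + z + 7/10z²
  Hence R(z) = 1 + z + 7/10z².

Need |R(x)|<1, x<0.
x=-0.92: |R|=0.6725
R=1: x+7/10x²=0 ⇒ x=−10/7=-1.4286; min R=1−1/(4·7/10)=0.6429>−1
Confirm numerically:
  x=-1.389: |R|=0.96152 <1
  x=-1.028: |R|=0.71175 <1
  x=-0.882: |R|=0.66255 <1
  x=-1.893: |R|=1.61541 >1
  x=-1.723: |R|=1.35511 >1
  x=-1.474: |R|=1.04687 >1
Stable set (-1.4286, 0).

z∈(-1.4286,0).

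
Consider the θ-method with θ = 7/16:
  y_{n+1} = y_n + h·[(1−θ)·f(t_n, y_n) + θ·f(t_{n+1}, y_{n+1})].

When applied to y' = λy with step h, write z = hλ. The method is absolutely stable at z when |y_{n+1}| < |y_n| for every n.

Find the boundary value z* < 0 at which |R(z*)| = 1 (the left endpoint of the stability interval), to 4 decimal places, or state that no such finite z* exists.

Set f=λy, z=hλ:
  y_{n+1} = y_n + z·[9/16·y_n + 7/16·y_{n+1}] ⇒ (1 − 7/16z)y_{n+1} = (1 + 9/16z)y_n
  ⇒ R(z) = (1 + 9/16z)/(1 − 7/16z).

Solve |R(x)|<1 on ℝ⁻.
x=-1.08: |R|=0.2666
R=−1: 1+9/16x = −1+7/16x ⇒ -1/8x=2 ⇒ x=2/(-1/8)=-16.0000
Confirm numerically:
  x=-14.432: |R|=0.97320 <1
  x=-11.046: |R|=0.89383 <1
  x=-10.272: |R|=0.86968 <1
  x=-10.203: |R|=0.86738 <1
  x=-16.552: |R|=1.00837 >1
  x=-16.525: |R|=1.00797 >1
  x=-16.166: |R|=1.00257 >1
Interval (-16.0000, 0).

left endpoint -16.0000.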